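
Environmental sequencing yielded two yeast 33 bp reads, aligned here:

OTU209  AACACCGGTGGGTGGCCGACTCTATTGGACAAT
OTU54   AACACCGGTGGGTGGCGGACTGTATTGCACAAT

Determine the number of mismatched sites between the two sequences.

Differing sites — 17:C/G; 22:C/G; 28:G/C.
That gives 3 mismatches out of 33 aligned sites, so the Hamming distance is 3.

3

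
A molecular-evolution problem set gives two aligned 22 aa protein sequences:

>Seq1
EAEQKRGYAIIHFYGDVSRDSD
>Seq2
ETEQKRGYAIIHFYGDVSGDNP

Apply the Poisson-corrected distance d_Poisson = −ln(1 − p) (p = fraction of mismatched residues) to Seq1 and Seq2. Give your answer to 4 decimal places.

Mismatches occur at site 2 (A↔T), site 19 (R↔G), site 21 (S↔N), site 22 (D↔P).
p = 4/22 = 0.181818.
d = −ln(1 − 0.181818) = −ln(0.818182) = 0.2007.

0.2007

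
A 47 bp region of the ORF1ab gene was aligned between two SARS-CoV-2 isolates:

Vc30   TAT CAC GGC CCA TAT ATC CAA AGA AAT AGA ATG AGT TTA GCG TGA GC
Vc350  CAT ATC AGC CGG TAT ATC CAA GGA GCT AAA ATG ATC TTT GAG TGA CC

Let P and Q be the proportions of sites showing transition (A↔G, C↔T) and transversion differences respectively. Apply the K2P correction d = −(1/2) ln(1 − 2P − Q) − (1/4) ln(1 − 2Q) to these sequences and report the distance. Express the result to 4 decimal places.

The sequences differ at positions 1 (T/C, transition), 4 (C/A, transversion), 5 (A/T, transversion), 7 (G/A, transition), 11 (C/G, transversion), 12 (A/G, transition), 22 (A/G, transition), 25 (A/G, transition), 26 (A/C, transversion), 29 (G/A, transition), 35 (G/T, transversion), 36 (T/C, transition), 39 (A/T, transversion), 41 (C/A, transversion), 46 (G/C, transversion).
Of the 15 differences, 7 transitions and 8 transversions over 47 sites: P = 7/47 = 0.148936, Q = 8/47 = 0.170213.
d = −0.5·ln(0.531915) − 0.25·ln(0.659574) = −0.5·(-0.631272) − 0.25·(-0.416161) = 0.4197.

0.4197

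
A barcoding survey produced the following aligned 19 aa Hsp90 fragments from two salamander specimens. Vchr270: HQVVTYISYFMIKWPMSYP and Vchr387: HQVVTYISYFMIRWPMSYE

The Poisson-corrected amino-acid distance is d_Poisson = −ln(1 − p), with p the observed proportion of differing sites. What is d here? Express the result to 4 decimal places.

0.1112

Mismatches occur at site 13 (K/R), site 19 (P/E).
p = 2/19 = 0.105263.
d = −ln(1 − 0.105263) = −ln(0.894737) = 0.1112.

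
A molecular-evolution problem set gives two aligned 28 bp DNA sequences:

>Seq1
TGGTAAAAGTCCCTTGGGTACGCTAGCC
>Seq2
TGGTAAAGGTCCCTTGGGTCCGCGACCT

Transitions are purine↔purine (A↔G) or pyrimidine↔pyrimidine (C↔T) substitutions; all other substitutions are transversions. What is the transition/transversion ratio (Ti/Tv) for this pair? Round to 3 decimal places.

0.667

Mismatches occur at site 8 (A/G, transition), site 20 (A/C, transversion), site 24 (T/G, transversion), site 26 (G/C, transversion), site 28 (C/T, transition).
Of the 5 differences, 2 transitions and 3 transversions, so Ti/Tv = 2/3 = 0.667.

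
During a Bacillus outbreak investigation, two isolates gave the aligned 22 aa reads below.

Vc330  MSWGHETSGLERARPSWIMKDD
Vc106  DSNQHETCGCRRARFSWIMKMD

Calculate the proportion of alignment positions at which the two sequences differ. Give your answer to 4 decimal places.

0.3636

Differing sites — 1:M/D; 3:W/N; 4:G/Q; 8:S/C; 10:L/C; 11:E/R; 15:P/F; 21:D/M.
There are 8 differences over 22 sites, so p = 8/22 = 0.3636.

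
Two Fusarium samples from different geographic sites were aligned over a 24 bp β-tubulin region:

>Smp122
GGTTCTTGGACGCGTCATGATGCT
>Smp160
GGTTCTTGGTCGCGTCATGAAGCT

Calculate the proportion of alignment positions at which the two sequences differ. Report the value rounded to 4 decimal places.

The sequences differ at positions 10 (A/T), 21 (T/A).
There are 2 differences over 24 sites, so p = 2/24 = 0.0833.

0.0833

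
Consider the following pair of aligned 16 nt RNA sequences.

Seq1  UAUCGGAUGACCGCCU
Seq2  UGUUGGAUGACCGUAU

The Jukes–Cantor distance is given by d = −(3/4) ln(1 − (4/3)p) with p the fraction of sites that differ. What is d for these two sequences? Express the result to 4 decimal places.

0.3041

The sequences differ at positions 2 (A/G), 4 (C/U), 14 (C/U), 15 (C/A).
p = 4/16 = 0.250000.
d = −0.75 · ln(1 − (4/3)·0.250000) = −0.75 · ln(0.666667) = −0.75 · (-0.405465) = 0.3041.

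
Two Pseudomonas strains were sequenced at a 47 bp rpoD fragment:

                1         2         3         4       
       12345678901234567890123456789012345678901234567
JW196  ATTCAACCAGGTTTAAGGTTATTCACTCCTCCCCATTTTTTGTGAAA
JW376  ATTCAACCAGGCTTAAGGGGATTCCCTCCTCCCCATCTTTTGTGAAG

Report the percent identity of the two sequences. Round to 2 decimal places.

Mismatches occur at site 12 (T/C), site 19 (T/G), site 20 (T/G), site 25 (A/C), site 37 (T/C), site 47 (A/G).
41 of the 47 sites match, so the percent identity is 41/47 × 100 = 87.23%.

87.23%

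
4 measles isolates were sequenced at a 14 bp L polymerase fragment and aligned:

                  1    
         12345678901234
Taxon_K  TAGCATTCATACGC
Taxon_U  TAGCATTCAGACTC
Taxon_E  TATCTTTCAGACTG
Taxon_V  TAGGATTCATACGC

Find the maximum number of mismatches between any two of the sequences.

6

Pairwise Hamming distances:
  Taxon_K vs Taxon_U: 2
  Taxon_K vs Taxon_E: 5
  Taxon_K vs Taxon_V: 1
  Taxon_U vs Taxon_E: 3
  Taxon_U vs Taxon_V: 3
  Taxon_E vs Taxon_V: 6
The largest is 6, between Taxon_E and Taxon_V.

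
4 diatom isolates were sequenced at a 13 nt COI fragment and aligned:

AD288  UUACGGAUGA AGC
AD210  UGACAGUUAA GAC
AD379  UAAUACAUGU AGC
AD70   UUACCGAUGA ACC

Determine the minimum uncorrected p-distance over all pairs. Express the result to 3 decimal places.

Pairwise Hamming distances:
  AD288 vs AD210: 6
  AD288 vs AD379: 5
  AD288 vs AD70: 2
  AD210 vs AD379: 8
  AD210 vs AD70: 6
  AD379 vs AD70: 6
The smallest is 2 mismatches, between AD288 and AD70; p = 2/13 = 0.154.

0.154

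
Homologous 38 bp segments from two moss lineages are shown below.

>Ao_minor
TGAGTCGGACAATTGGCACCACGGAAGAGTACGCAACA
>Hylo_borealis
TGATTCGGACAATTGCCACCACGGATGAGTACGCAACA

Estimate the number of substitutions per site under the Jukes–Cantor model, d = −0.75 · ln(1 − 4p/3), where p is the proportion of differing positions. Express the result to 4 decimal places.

The sequences differ at positions 4 (G/T), 16 (G/C), 26 (A/T).
p = 3/38 = 0.078947.
d = −0.75 · ln(1 − (4/3)·0.078947) = −0.75 · ln(0.894737) = −0.75 · (-0.111225) = 0.0834.

0.0834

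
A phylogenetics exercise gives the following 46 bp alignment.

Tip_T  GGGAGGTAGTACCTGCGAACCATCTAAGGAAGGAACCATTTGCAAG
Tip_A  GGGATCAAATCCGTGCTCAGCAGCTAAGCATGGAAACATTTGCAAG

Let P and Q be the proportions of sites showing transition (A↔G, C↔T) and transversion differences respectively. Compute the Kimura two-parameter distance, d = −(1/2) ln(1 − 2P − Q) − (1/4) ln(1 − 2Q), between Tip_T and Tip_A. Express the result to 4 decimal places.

0.3659

Mismatches occur at site 5 (G↔T, transversion), site 6 (G↔C, transversion), site 7 (T↔A, transversion), site 9 (G↔A, transition), site 11 (A↔C, transversion), site 13 (C↔G, transversion), site 17 (G↔T, transversion), site 18 (A↔C, transversion), site 20 (C↔G, transversion), site 23 (T↔G, transversion), site 29 (G↔C, transversion), site 31 (A↔T, transversion), site 36 (C↔A, transversion).
Of the 13 differences, 1 transition and 12 transversions over 46 sites: P = 1/46 = 0.021739, Q = 12/46 = 0.260870.
d = −0.5·ln(0.695652) − 0.25·ln(0.478260) = −0.5·(-0.362906) − 0.25·(-0.737601) = 0.3659.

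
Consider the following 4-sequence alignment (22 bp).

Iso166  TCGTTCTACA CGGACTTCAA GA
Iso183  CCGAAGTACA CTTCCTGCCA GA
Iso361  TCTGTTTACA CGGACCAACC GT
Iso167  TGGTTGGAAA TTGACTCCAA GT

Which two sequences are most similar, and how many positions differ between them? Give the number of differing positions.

Pairwise Hamming distances:
  Iso166 vs Iso183: 9
  Iso166 vs Iso361: 9
  Iso166 vs Iso167: 8
  Iso183 vs Iso361: 13
  Iso183 vs Iso167: 12
  Iso361 vs Iso167: 13
The smallest is 8, between Iso166 and Iso167.

8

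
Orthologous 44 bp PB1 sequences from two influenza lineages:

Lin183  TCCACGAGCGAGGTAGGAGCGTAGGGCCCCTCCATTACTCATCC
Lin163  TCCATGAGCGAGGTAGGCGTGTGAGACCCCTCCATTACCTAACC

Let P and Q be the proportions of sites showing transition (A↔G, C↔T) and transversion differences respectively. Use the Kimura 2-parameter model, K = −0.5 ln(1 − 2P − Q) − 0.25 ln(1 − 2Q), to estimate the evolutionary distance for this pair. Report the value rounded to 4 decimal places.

Mismatches occur at site 5 (C→T, transition), site 18 (A→C, transversion), site 20 (C→T, transition), site 23 (A→G, transition), site 24 (G→A, transition), site 26 (G→A, transition), site 39 (T→C, transition), site 40 (C→T, transition), site 42 (T→A, transversion).
Of the 9 differences, 7 transitions and 2 transversions over 44 sites: P = 7/44 = 0.159091, Q = 2/44 = 0.045455.
d = −0.5·ln(0.636363) − 0.25·ln(0.909090) = −0.5·(-0.451986) − 0.25·(-0.095311) = 0.2498.

0.2498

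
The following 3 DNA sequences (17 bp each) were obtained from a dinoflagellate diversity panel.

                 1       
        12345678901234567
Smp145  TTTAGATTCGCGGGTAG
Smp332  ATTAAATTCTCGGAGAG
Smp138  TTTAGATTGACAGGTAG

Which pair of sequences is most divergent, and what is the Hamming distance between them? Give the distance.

7

Pairwise Hamming distances:
  Smp145 vs Smp332: 5
  Smp145 vs Smp138: 3
  Smp332 vs Smp138: 7
The largest is 7, between Smp332 and Smp138.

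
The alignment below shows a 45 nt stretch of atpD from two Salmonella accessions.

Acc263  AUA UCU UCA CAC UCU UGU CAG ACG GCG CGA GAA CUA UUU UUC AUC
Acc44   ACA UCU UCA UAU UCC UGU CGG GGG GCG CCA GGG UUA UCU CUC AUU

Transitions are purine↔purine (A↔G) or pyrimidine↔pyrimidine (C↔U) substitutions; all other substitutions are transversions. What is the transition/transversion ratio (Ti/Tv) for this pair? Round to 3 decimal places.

The sequences differ at positions 2 (U/C, transition), 10 (C/U, transition), 12 (C/U, transition), 15 (U/C, transition), 20 (A/G, transition), 22 (A/G, transition), 23 (C/G, transversion), 29 (G/C, transversion), 32 (A/G, transition), 33 (A/G, transition), 34 (C/U, transition), 38 (U/C, transition), 40 (U/C, transition), 45 (C/U, transition).
Of the 14 differences, 12 transitions and 2 transversions, so Ti/Tv = 12/2 = 6.000.

6.000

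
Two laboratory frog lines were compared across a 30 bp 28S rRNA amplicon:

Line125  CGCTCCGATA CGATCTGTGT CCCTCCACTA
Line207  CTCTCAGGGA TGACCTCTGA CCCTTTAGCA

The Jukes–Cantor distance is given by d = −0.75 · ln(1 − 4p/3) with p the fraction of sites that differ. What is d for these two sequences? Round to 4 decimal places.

Mismatches occur at site 2 (G↔T), site 6 (C↔A), site 8 (A↔G), site 9 (T↔G), site 11 (C↔T), site 14 (T↔C), site 17 (G↔C), site 20 (T↔A), site 25 (C↔T), site 26 (C↔T), site 28 (C↔G), site 29 (T↔C).
p = 12/30 = 0.400000.
d = −0.75 · ln(1 − (4/3)·0.400000) = −0.75 · ln(0.466667) = −0.75 · (-0.762139) = 0.5716.

0.5716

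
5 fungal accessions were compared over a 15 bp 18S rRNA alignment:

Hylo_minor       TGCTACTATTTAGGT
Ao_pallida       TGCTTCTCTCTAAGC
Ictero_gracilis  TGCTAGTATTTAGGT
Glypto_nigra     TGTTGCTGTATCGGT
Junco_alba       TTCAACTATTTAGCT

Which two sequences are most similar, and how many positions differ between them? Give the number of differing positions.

Pairwise Hamming distances:
  Hylo_minor vs Ao_pallida: 5
  Hylo_minor vs Ictero_gracilis: 1
  Hylo_minor vs Glypto_nigra: 5
  Hylo_minor vs Junco_alba: 3
  Ao_pallida vs Ictero_gracilis: 6
  Ao_pallida vs Glypto_nigra: 7
  Ao_pallida vs Junco_alba: 8
  Ictero_gracilis vs Glypto_nigra: 6
  Ictero_gracilis vs Junco_alba: 4
  Glypto_nigra vs Junco_alba: 8
The smallest is 1, between Hylo_minor and Ictero_gracilis.

1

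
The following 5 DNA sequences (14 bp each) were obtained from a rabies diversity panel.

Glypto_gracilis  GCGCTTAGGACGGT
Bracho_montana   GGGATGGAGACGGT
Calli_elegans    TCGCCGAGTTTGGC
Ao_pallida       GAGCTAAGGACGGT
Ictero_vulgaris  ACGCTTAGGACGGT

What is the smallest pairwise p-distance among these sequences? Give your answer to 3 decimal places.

0.071

Pairwise Hamming distances:
  Glypto_gracilis vs Bracho_montana: 5
  Glypto_gracilis vs Calli_elegans: 7
  Glypto_gracilis vs Ao_pallida: 2
  Glypto_gracilis vs Ictero_vulgaris: 1
  Bracho_montana vs Calli_elegans: 10
  Bracho_montana vs Ao_pallida: 5
  Bracho_montana vs Ictero_vulgaris: 6
  Calli_elegans vs Ao_pallida: 8
  Calli_elegans vs Ictero_vulgaris: 7
  Ao_pallida vs Ictero_vulgaris: 3
The smallest is 1 mismatch, between Glypto_gracilis and Ictero_vulgaris; p = 1/14 = 0.071.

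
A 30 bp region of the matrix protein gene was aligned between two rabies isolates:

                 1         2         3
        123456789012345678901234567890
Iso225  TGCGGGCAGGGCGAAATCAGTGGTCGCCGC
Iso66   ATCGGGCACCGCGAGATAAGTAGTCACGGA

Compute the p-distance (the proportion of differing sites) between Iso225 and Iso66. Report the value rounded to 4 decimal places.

Differing sites — 1:T/A; 2:G/T; 9:G/C; 10:G/C; 15:A/G; 18:C/A; 22:G/A; 26:G/A; 28:C/G; 30:C/A.
There are 10 differences over 30 sites, so p = 10/30 = 0.3333.

0.3333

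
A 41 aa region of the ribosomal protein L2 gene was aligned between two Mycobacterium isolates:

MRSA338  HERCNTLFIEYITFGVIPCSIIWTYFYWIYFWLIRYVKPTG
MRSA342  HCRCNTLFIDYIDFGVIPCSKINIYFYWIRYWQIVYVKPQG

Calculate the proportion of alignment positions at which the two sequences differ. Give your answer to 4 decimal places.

0.2683

Mismatches occur at site 2 (E→C), site 10 (E→D), site 13 (T→D), site 21 (I→K), site 23 (W→N), site 24 (T→I), site 30 (Y→R), site 31 (F→Y), site 33 (L→Q), site 35 (R→V), site 40 (T→Q).
There are 11 differences over 41 sites, so p = 11/41 = 0.2683.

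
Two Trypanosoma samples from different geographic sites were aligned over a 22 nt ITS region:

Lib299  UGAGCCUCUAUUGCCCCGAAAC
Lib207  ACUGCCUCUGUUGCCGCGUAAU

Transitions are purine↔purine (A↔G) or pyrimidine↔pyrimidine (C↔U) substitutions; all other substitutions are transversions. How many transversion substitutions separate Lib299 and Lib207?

5

Differing sites — 1:U/A (Tv); 2:G/C (Tv); 3:A/U (Tv); 10:A/G (Ti); 16:C/G (Tv); 19:A/U (Tv); 22:C/U (Ti).
Of the 7 differences, 2 transitions and 5 transversions, so the answer is 5.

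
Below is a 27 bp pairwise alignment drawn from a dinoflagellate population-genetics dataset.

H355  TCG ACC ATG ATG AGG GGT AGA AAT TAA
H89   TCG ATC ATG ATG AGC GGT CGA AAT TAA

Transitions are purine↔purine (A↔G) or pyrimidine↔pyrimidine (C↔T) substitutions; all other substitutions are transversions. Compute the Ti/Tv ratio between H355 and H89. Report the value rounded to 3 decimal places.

0.500

Differing sites — 5:C/T (Ti); 15:G/C (Tv); 19:A/C (Tv).
Of the 3 differences, 1 transition and 2 transversions, so Ti/Tv = 1/2 = 0.500.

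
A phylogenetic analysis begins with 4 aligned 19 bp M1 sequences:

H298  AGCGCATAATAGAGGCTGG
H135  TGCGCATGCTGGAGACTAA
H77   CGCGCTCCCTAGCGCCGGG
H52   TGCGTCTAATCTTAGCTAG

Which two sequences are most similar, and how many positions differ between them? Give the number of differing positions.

7

Pairwise Hamming distances:
  H298 vs H135: 7
  H298 vs H77: 8
  H298 vs H52: 8
  H135 vs H77: 10
  H135 vs H52: 10
  H77 vs H52: 13
The smallest is 7, between H298 and H135.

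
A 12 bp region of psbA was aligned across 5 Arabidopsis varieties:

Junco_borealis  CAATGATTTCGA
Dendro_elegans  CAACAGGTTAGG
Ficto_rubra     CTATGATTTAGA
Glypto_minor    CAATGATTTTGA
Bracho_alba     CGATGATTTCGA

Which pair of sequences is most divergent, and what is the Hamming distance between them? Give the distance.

7

Pairwise Hamming distances:
  Junco_borealis vs Dendro_elegans: 6
  Junco_borealis vs Ficto_rubra: 2
  Junco_borealis vs Glypto_minor: 1
  Junco_borealis vs Bracho_alba: 1
  Dendro_elegans vs Ficto_rubra: 6
  Dendro_elegans vs Glypto_minor: 6
  Dendro_elegans vs Bracho_alba: 7
  Ficto_rubra vs Glypto_minor: 2
  Ficto_rubra vs Bracho_alba: 2
  Glypto_minor vs Bracho_alba: 2
The largest is 7, between Dendro_elegans and Bracho_alba.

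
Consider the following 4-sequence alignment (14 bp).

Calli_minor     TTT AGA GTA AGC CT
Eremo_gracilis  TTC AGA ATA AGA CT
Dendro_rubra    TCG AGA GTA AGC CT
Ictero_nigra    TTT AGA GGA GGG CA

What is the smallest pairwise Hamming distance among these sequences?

2

Pairwise Hamming distances:
  Calli_minor vs Eremo_gracilis: 3
  Calli_minor vs Dendro_rubra: 2
  Calli_minor vs Ictero_nigra: 4
  Eremo_gracilis vs Dendro_rubra: 4
  Eremo_gracilis vs Ictero_nigra: 6
  Dendro_rubra vs Ictero_nigra: 6
The smallest is 2, between Calli_minor and Dendro_rubra.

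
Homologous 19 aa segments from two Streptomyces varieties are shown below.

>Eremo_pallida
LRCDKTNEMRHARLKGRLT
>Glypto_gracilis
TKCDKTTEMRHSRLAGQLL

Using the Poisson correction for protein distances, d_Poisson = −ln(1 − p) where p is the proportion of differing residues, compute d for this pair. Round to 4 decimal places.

0.4595

Mismatches occur at site 1 (L/T), site 2 (R/K), site 7 (N/T), site 12 (A/S), site 15 (K/A), site 17 (R/Q), site 19 (T/L).
p = 7/19 = 0.368421.
d = −ln(1 − 0.368421) = −ln(0.631579) = 0.4595.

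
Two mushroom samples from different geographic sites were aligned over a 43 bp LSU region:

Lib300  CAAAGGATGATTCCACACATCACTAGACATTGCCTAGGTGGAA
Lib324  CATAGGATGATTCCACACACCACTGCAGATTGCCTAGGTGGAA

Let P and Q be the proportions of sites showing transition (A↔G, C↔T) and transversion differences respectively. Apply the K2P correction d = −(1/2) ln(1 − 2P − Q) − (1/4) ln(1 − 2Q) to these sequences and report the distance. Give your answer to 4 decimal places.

0.1264

Differing sites — 3:A/T (Tv); 20:T/C (Ti); 25:A/G (Ti); 26:G/C (Tv); 28:C/G (Tv).
Of the 5 differences, 2 transitions and 3 transversions over 43 sites: P = 2/43 = 0.046512, Q = 3/43 = 0.069767.
d = −0.5·ln(0.837209) − 0.25·ln(0.860466) = −0.5·(-0.177682) − 0.25·(-0.150281) = 0.1264.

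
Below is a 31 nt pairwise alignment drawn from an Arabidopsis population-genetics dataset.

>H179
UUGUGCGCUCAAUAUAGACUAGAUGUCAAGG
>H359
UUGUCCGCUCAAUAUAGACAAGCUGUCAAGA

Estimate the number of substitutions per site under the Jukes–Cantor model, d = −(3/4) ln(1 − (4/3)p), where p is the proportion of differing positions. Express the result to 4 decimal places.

The sequences differ at positions 5 (G/C), 20 (U/A), 23 (A/C), 31 (G/A).
p = 4/31 = 0.129032.
d = −0.75 · ln(1 − (4/3)·0.129032) = −0.75 · ln(0.827957) = −0.75 · (-0.188794) = 0.1416.

0.1416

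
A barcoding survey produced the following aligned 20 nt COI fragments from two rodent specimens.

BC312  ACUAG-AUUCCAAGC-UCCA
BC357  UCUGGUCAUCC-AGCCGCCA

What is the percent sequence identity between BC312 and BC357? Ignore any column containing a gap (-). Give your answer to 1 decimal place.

70.6%

Excluding the 3 gap columns leaves 17 comparable sites.
Mismatches occur at site 1 (A→U), site 4 (A→G), site 7 (A→C), site 8 (U→A), site 17 (U→G).
12 of the 17 comparable sites match, so the percent identity is 12/17 × 100 = 70.6%.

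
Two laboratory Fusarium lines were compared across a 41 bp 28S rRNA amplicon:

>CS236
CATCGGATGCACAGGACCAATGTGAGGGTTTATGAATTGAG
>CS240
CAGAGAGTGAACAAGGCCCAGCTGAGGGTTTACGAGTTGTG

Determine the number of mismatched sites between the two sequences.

Mismatches occur at site 3 (T/G), site 4 (C/A), site 6 (G/A), site 7 (A/G), site 10 (C/A), site 14 (G/A), site 16 (A/G), site 19 (A/C), site 21 (T/G), site 22 (G/C), site 33 (T/C), site 36 (A/G), site 40 (A/T).
That gives 13 mismatches out of 41 aligned sites, so the Hamming distance is 13.

13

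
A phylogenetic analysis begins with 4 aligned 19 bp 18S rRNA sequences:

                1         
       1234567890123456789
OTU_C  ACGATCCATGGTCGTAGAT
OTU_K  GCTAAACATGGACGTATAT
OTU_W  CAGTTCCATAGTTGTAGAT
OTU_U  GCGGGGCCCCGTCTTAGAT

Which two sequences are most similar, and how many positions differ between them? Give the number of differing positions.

5

Pairwise Hamming distances:
  OTU_C vs OTU_K: 6
  OTU_C vs OTU_W: 5
  OTU_C vs OTU_U: 8
  OTU_K vs OTU_W: 10
  OTU_K vs OTU_U: 10
  OTU_W vs OTU_U: 10
The smallest is 5, between OTU_C and OTU_W.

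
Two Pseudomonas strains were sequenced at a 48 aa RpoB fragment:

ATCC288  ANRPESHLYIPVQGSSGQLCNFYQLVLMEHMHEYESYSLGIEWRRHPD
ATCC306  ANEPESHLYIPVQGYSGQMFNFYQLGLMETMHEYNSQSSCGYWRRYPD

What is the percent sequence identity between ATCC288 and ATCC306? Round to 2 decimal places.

72.92%

Differing sites — 3:R/E; 15:S/Y; 19:L/M; 20:C/F; 26:V/G; 30:H/T; 35:E/N; 37:Y/Q; 39:L/S; 40:G/C; 41:I/G; 42:E/Y; 46:H/Y.
35 of the 48 sites match, so the percent identity is 35/48 × 100 = 72.92%.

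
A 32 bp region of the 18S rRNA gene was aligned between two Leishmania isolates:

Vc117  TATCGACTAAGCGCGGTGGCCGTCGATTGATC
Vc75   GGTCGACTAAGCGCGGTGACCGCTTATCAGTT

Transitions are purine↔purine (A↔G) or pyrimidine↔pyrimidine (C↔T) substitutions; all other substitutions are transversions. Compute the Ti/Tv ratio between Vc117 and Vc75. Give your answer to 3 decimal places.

4.000

The sequences differ at positions 1 (T/G, transversion), 2 (A/G, transition), 19 (G/A, transition), 23 (T/C, transition), 24 (C/T, transition), 25 (G/T, transversion), 28 (T/C, transition), 29 (G/A, transition), 30 (A/G, transition), 32 (C/T, transition).
Of the 10 differences, 8 transitions and 2 transversions, so Ti/Tv = 8/2 = 4.000.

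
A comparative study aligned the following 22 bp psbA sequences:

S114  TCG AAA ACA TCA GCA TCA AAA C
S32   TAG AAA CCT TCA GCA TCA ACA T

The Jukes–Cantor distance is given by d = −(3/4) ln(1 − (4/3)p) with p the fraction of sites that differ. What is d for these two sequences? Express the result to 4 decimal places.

0.2708

Differing sites — 2:C/A; 7:A/C; 9:A/T; 20:A/C; 22:C/T.
p = 5/22 = 0.227273.
d = −0.75 · ln(1 − (4/3)·0.227273) = −0.75 · ln(0.696969) = −0.75 · (-0.361014) = 0.2708.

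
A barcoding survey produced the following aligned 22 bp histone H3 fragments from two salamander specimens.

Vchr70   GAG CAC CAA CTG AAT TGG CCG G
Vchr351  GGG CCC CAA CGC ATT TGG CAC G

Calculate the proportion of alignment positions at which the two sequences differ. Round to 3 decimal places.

Mismatches occur at site 2 (A/G), site 5 (A/C), site 11 (T/G), site 12 (G/C), site 14 (A/T), site 20 (C/A), site 21 (G/C).
There are 7 differences over 22 sites, so p = 7/22 = 0.318.

0.318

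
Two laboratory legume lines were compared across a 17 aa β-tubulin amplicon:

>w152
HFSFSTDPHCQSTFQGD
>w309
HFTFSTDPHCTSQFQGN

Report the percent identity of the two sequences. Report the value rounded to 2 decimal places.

Differing sites — 3:S/T; 11:Q/T; 13:T/Q; 17:D/N.
13 of the 17 sites match, so the percent identity is 13/17 × 100 = 76.47%.

76.47%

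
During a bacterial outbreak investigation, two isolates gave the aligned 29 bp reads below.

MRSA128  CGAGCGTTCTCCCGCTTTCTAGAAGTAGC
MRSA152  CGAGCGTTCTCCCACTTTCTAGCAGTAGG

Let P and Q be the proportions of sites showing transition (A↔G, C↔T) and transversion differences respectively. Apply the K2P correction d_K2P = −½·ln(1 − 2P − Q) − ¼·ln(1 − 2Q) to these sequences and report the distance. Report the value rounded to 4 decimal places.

0.1113

Differing sites — 14:G/A (Ti); 23:A/C (Tv); 29:C/G (Tv).
Of the 3 differences, 1 transition and 2 transversions over 29 sites: P = 1/29 = 0.034483, Q = 2/29 = 0.068966.
d = −0.5·ln(0.862068) − 0.25·ln(0.862068) = −0.5·(-0.148421) − 0.25·(-0.148421) = 0.1113.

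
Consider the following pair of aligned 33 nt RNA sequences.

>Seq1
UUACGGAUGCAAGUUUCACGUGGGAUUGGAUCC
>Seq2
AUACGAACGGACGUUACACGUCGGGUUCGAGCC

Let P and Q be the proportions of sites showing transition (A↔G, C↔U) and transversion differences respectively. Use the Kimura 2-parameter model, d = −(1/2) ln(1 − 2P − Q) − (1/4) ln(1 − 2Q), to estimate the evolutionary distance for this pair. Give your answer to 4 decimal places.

0.3884

The sequences differ at positions 1 (U/A, transversion), 6 (G/A, transition), 8 (U/C, transition), 10 (C/G, transversion), 12 (A/C, transversion), 16 (U/A, transversion), 22 (G/C, transversion), 25 (A/G, transition), 28 (G/C, transversion), 31 (U/G, transversion).
Of the 10 differences, 3 transitions and 7 transversions over 33 sites: P = 3/33 = 0.090909, Q = 7/33 = 0.212121.
d = −0.5·ln(0.606061) − 0.25·ln(0.575758) = −0.5·(-0.500775) − 0.25·(-0.552068) = 0.3884.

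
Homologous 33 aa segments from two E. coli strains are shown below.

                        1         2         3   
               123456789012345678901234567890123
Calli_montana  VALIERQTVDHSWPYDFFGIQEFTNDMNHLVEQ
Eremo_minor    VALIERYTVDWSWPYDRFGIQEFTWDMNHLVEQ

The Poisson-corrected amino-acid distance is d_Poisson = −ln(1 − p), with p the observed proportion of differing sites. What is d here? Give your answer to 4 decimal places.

0.1292

Mismatches occur at site 7 (Q/Y), site 11 (H/W), site 17 (F/R), site 25 (N/W).
p = 4/33 = 0.121212.
d = −ln(1 − 0.121212) = −ln(0.878788) = 0.1292.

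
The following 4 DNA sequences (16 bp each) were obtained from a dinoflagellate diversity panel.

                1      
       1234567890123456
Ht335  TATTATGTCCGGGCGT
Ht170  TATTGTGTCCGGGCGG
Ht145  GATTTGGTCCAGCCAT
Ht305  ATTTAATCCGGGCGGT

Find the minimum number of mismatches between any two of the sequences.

Pairwise Hamming distances:
  Ht335 vs Ht170: 2
  Ht335 vs Ht145: 6
  Ht335 vs Ht305: 8
  Ht170 vs Ht145: 7
  Ht170 vs Ht305: 10
  Ht145 vs Ht305: 10
The smallest is 2, between Ht335 and Ht170.

2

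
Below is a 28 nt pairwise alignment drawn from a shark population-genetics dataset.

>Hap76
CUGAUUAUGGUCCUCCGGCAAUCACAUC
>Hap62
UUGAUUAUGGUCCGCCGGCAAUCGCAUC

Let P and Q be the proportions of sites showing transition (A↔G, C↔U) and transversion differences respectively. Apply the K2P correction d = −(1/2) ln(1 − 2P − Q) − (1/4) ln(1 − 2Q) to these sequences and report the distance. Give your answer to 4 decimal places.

0.1169

The sequences differ at positions 1 (C/U, transition), 14 (U/G, transversion), 24 (A/G, transition).
Of the 3 differences, 2 transitions and 1 transversion over 28 sites: P = 2/28 = 0.071429, Q = 1/28 = 0.035714.
d = −0.5·ln(0.821428) − 0.25·ln(0.928572) = −0.5·(-0.196711) − 0.25·(-0.074107) = 0.1169.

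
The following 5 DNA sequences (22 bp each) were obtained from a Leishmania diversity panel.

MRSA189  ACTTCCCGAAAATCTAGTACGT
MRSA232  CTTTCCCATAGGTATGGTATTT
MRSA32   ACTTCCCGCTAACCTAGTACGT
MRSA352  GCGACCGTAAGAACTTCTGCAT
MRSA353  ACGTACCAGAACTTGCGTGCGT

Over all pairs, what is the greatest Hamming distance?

Pairwise Hamming distances:
  MRSA189 vs MRSA232: 10
  MRSA189 vs MRSA32: 3
  MRSA189 vs MRSA352: 11
  MRSA189 vs MRSA353: 9
  MRSA232 vs MRSA32: 12
  MRSA232 vs MRSA352: 15
  MRSA232 vs MRSA353: 13
  MRSA32 vs MRSA352: 13
  MRSA32 vs MRSA353: 11
  MRSA352 vs MRSA353: 14
The largest is 15, between MRSA232 and MRSA352.

15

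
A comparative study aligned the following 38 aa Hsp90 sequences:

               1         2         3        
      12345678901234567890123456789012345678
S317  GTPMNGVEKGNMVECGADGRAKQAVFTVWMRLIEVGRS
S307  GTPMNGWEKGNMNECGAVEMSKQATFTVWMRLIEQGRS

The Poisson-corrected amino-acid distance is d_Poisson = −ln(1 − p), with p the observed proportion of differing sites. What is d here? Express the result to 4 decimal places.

Differing sites — 7:V/W; 13:V/N; 18:D/V; 19:G/E; 20:R/M; 21:A/S; 25:V/T; 35:V/Q.
p = 8/38 = 0.210526.
d = −ln(1 − 0.210526) = −ln(0.789474) = 0.2364.

0.2364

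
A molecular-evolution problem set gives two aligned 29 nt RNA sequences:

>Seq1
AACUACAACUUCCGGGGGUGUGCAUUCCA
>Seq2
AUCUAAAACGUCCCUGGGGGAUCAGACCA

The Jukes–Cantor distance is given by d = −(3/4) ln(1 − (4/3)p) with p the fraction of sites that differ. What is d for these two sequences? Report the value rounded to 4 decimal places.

0.4618

Mismatches occur at site 2 (A→U), site 6 (C→A), site 10 (U→G), site 14 (G→C), site 15 (G→U), site 19 (U→G), site 21 (U→A), site 22 (G→U), site 25 (U→G), site 26 (U→A).
p = 10/29 = 0.344828.
d = −0.75 · ln(1 − (4/3)·0.344828) = −0.75 · ln(0.540229) = −0.75 · (-0.615762) = 0.4618.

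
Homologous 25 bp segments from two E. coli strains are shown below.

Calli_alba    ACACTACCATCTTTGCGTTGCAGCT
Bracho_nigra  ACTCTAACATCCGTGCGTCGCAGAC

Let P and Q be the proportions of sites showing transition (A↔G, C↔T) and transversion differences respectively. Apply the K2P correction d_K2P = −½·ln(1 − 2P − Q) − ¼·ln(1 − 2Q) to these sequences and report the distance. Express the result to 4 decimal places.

0.3518

Differing sites — 3:A/T (Tv); 7:C/A (Tv); 12:T/C (Ti); 13:T/G (Tv); 19:T/C (Ti); 24:C/A (Tv); 25:T/C (Ti).
Of the 7 differences, 3 transitions and 4 transversions over 25 sites: P = 3/25 = 0.120000, Q = 4/25 = 0.160000.
d = −0.5·ln(0.600000) − 0.25·ln(0.680000) = −0.5·(-0.510826) − 0.25·(-0.385662) = 0.3518.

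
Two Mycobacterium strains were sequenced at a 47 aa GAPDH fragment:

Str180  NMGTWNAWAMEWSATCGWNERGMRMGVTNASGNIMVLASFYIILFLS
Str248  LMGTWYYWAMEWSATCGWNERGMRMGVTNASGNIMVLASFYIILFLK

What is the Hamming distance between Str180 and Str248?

The sequences differ at positions 1 (N/L), 6 (N/Y), 7 (A/Y), 47 (S/K).
That gives 4 mismatches out of 47 aligned sites, so the Hamming distance is 4.

4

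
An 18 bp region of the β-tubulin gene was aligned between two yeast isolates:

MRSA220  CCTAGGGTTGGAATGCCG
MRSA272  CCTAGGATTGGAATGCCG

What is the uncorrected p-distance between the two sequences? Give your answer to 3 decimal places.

The sequences differ at position 7 (G/A).
There are 1 differences over 18 sites, so p = 1/18 = 0.056.

0.056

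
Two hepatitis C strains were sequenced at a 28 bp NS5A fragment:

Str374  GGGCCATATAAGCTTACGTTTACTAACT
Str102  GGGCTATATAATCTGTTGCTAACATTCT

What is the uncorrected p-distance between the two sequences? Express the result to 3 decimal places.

Differing sites — 5:C/T; 12:G/T; 15:T/G; 16:A/T; 17:C/T; 19:T/C; 21:T/A; 24:T/A; 25:A/T; 26:A/T.
There are 10 differences over 28 sites, so p = 10/28 = 0.357.

0.357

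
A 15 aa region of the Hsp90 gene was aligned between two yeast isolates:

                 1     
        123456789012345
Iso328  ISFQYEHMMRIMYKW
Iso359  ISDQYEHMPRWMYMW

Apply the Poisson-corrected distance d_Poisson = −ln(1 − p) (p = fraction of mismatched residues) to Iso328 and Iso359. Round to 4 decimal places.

The sequences differ at positions 3 (F/D), 9 (M/P), 11 (I/W), 14 (K/M).
p = 4/15 = 0.266667.
d = −ln(1 − 0.266667) = −ln(0.733333) = 0.3102.

0.3102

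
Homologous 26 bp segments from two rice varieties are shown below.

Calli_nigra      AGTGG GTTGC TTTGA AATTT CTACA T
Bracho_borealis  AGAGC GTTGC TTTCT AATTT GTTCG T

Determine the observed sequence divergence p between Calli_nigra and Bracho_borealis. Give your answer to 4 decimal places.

0.2692

Differing sites — 3:T/A; 5:G/C; 14:G/C; 15:A/T; 21:C/G; 23:A/T; 25:A/G.
There are 7 differences over 26 sites, so p = 7/26 = 0.2692.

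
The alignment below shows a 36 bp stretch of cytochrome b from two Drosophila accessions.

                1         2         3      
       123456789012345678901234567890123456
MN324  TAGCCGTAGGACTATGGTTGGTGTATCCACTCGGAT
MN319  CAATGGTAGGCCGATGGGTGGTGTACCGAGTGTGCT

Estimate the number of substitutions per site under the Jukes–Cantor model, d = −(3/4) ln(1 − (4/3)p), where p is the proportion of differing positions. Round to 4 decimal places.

Differing sites — 1:T/C; 3:G/A; 4:C/T; 5:C/G; 11:A/C; 13:T/G; 18:T/G; 26:T/C; 28:C/G; 30:C/G; 32:C/G; 33:G/T; 35:A/C.
p = 13/36 = 0.361111.
d = −0.75 · ln(1 − (4/3)·0.361111) = −0.75 · ln(0.518519) = −0.75 · (-0.656779) = 0.4926.

0.4926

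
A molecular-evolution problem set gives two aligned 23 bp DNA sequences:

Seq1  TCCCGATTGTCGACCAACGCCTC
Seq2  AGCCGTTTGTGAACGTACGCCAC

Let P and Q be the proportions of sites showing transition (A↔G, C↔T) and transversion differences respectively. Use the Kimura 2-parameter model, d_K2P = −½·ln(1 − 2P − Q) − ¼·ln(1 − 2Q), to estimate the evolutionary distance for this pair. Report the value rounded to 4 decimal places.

0.4828

Mismatches occur at site 1 (T↔A, transversion), site 2 (C↔G, transversion), site 6 (A↔T, transversion), site 11 (C↔G, transversion), site 12 (G↔A, transition), site 15 (C↔G, transversion), site 16 (A↔T, transversion), site 22 (T↔A, transversion).
Of the 8 differences, 1 transition and 7 transversions over 23 sites: P = 1/23 = 0.043478, Q = 7/23 = 0.304348.
d = −0.5·ln(0.608696) − 0.25·ln(0.391304) = −0.5·(-0.496436) − 0.25·(-0.938271) = 0.4828.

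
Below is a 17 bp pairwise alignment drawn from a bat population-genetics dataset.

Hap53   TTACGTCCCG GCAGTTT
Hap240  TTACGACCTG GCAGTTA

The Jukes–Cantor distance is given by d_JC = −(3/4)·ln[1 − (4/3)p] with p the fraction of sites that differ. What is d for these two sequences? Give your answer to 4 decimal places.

0.2012

Differing sites — 6:T/A; 9:C/T; 17:T/A.
p = 3/17 = 0.176471.
d = −0.75 · ln(1 − (4/3)·0.176471) = −0.75 · ln(0.764705) = −0.75 · (-0.268265) = 0.2012.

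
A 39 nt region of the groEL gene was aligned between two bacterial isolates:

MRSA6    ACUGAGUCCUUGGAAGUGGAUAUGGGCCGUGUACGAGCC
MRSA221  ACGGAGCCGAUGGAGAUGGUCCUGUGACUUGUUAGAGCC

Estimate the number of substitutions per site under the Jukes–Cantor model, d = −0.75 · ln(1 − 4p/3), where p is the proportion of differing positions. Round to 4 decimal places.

Mismatches occur at site 3 (U→G), site 7 (U→C), site 9 (C→G), site 10 (U→A), site 15 (A→G), site 16 (G→A), site 20 (A→U), site 21 (U→C), site 22 (A→C), site 25 (G→U), site 27 (C→A), site 29 (G→U), site 33 (A→U), site 34 (C→A).
p = 14/39 = 0.358974.
d = −0.75 · ln(1 − (4/3)·0.358974) = −0.75 · ln(0.521368) = −0.75 · (-0.651299) = 0.4885.

0.4885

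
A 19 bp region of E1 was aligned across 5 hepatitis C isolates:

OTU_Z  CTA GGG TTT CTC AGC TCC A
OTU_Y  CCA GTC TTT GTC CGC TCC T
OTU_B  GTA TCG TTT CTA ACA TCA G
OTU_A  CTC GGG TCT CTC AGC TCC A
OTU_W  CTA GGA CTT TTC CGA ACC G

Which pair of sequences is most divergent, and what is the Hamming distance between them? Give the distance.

Pairwise Hamming distances:
  OTU_Z vs OTU_Y: 6
  OTU_Z vs OTU_B: 8
  OTU_Z vs OTU_A: 2
  OTU_Z vs OTU_W: 7
  OTU_Y vs OTU_B: 12
  OTU_Y vs OTU_A: 8
  OTU_Y vs OTU_W: 8
  OTU_B vs OTU_A: 10
  OTU_B vs OTU_W: 11
  OTU_A vs OTU_W: 9
The largest is 12, between OTU_Y and OTU_B.

12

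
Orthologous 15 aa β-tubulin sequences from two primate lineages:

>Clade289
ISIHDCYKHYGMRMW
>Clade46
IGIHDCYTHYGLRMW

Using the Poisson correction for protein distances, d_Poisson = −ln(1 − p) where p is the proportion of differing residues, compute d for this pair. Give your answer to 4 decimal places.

0.2231

Mismatches occur at site 2 (S→G), site 8 (K→T), site 12 (M→L).
p = 3/15 = 0.200000.
d = −ln(1 − 0.200000) = −ln(0.800000) = 0.2231.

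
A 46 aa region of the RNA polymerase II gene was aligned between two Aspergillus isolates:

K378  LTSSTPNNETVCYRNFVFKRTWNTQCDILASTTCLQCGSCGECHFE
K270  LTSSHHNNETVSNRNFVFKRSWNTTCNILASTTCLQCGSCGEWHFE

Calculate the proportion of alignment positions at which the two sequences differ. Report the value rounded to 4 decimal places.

The sequences differ at positions 5 (T/H), 6 (P/H), 12 (C/S), 13 (Y/N), 21 (T/S), 25 (Q/T), 27 (D/N), 43 (C/W).
There are 8 differences over 46 sites, so p = 8/46 = 0.1739.

0.1739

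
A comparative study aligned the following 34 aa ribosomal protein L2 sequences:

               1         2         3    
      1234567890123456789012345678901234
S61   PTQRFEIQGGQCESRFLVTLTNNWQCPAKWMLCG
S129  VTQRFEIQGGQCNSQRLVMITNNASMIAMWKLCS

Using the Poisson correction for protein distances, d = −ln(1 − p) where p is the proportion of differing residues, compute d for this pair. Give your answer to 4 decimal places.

Differing sites — 1:P/V; 13:E/N; 15:R/Q; 16:F/R; 19:T/M; 20:L/I; 24:W/A; 25:Q/S; 26:C/M; 27:P/I; 29:K/M; 31:M/K; 34:G/S.
p = 13/34 = 0.382353.
d = −ln(1 − 0.382353) = −ln(0.617647) = 0.4818.

0.4818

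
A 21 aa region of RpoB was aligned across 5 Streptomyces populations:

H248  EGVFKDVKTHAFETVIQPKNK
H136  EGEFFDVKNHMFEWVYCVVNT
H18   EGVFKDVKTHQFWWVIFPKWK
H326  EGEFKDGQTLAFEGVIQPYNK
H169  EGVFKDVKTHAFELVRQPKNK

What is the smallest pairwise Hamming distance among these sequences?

2

Pairwise Hamming distances:
  H248 vs H136: 10
  H248 vs H18: 5
  H248 vs H326: 6
  H248 vs H169: 2
  H136 vs H18: 11
  H136 vs H326: 12
  H136 vs H169: 10
  H18 vs H326: 10
  H18 vs H169: 6
  H326 vs H169: 7
The smallest is 2, between H248 and H169.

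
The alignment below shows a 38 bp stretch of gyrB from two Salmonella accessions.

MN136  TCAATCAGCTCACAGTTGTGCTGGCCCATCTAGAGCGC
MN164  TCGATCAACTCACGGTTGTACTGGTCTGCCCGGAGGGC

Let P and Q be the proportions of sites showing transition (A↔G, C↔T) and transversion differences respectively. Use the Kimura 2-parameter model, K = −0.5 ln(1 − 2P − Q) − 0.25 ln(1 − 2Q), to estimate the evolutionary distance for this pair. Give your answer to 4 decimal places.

0.4157

Mismatches occur at site 3 (A/G, transition), site 8 (G/A, transition), site 14 (A/G, transition), site 20 (G/A, transition), site 25 (C/T, transition), site 27 (C/T, transition), site 28 (A/G, transition), site 29 (T/C, transition), site 31 (T/C, transition), site 32 (A/G, transition), site 36 (C/G, transversion).
Of the 11 differences, 10 transitions and 1 transversion over 38 sites: P = 10/38 = 0.263158, Q = 1/38 = 0.026316.
d = −0.5·ln(0.447368) − 0.25·ln(0.947368) = −0.5·(-0.804374) − 0.25·(-0.054068) = 0.4157.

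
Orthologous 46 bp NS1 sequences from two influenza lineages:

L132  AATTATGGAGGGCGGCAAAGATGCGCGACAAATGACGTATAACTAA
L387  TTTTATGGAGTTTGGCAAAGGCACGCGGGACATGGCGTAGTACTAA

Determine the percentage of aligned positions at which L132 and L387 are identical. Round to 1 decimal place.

69.6%

Mismatches occur at site 1 (A/T), site 2 (A/T), site 11 (G/T), site 12 (G/T), site 13 (C/T), site 21 (A/G), site 22 (T/C), site 23 (G/A), site 28 (A/G), site 29 (C/G), site 31 (A/C), site 35 (A/G), site 40 (T/G), site 41 (A/T).
32 of the 46 sites match, so the percent identity is 32/46 × 100 = 69.6%.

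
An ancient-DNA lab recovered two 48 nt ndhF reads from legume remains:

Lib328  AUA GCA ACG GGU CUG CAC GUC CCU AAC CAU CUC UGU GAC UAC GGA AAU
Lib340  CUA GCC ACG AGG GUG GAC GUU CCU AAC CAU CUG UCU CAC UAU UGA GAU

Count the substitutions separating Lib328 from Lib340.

Differing sites — 1:A/C; 6:A/C; 10:G/A; 12:U/G; 13:C/G; 16:C/G; 21:C/U; 33:C/G; 35:G/C; 37:G/C; 42:C/U; 43:G/U; 46:A/G.
That gives 13 mismatches out of 48 aligned sites, so the Hamming distance is 13.

13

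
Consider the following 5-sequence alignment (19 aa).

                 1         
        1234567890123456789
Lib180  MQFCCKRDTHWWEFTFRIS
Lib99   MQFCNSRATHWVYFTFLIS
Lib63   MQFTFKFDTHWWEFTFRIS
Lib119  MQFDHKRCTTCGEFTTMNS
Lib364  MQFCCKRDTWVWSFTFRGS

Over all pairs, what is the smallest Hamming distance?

3

Pairwise Hamming distances:
  Lib180 vs Lib99: 6
  Lib180 vs Lib63: 3
  Lib180 vs Lib119: 9
  Lib180 vs Lib364: 4
  Lib99 vs Lib63: 8
  Lib99 vs Lib119: 11
  Lib99 vs Lib364: 9
  Lib63 vs Lib119: 10
  Lib63 vs Lib364: 7
  Lib119 vs Lib364: 10
The smallest is 3, between Lib180 and Lib63.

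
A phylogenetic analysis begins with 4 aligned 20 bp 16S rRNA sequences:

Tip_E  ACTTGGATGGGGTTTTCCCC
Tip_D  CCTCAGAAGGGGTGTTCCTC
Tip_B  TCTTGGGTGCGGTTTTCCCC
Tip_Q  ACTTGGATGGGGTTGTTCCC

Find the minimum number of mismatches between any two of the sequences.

Pairwise Hamming distances:
  Tip_E vs Tip_D: 6
  Tip_E vs Tip_B: 3
  Tip_E vs Tip_Q: 2
  Tip_D vs Tip_B: 8
  Tip_D vs Tip_Q: 8
  Tip_B vs Tip_Q: 5
The smallest is 2, between Tip_E and Tip_Q.

2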